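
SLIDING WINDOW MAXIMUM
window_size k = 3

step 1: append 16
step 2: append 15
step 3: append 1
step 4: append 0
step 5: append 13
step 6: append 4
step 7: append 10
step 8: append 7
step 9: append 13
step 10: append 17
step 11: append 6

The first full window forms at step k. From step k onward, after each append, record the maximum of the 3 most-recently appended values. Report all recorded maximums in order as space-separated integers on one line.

step 1: append 16 -> window=[16] (not full yet)
step 2: append 15 -> window=[16, 15] (not full yet)
step 3: append 1 -> window=[16, 15, 1] -> max=16
step 4: append 0 -> window=[15, 1, 0] -> max=15
step 5: append 13 -> window=[1, 0, 13] -> max=13
step 6: append 4 -> window=[0, 13, 4] -> max=13
step 7: append 10 -> window=[13, 4, 10] -> max=13
step 8: append 7 -> window=[4, 10, 7] -> max=10
step 9: append 13 -> window=[10, 7, 13] -> max=13
step 10: append 17 -> window=[7, 13, 17] -> max=17
step 11: append 6 -> window=[13, 17, 6] -> max=17

Answer: 16 15 13 13 13 10 13 17 17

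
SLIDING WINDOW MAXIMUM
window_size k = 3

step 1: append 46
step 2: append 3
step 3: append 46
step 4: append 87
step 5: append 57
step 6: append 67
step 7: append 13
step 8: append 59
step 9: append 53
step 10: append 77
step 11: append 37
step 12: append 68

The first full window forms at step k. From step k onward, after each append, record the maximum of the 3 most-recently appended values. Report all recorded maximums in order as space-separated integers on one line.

step 1: append 46 -> window=[46] (not full yet)
step 2: append 3 -> window=[46, 3] (not full yet)
step 3: append 46 -> window=[46, 3, 46] -> max=46
step 4: append 87 -> window=[3, 46, 87] -> max=87
step 5: append 57 -> window=[46, 87, 57] -> max=87
step 6: append 67 -> window=[87, 57, 67] -> max=87
step 7: append 13 -> window=[57, 67, 13] -> max=67
step 8: append 59 -> window=[67, 13, 59] -> max=67
step 9: append 53 -> window=[13, 59, 53] -> max=59
step 10: append 77 -> window=[59, 53, 77] -> max=77
step 11: append 37 -> window=[53, 77, 37] -> max=77
step 12: append 68 -> window=[77, 37, 68] -> max=77

Answer: 46 87 87 87 67 67 59 77 77 77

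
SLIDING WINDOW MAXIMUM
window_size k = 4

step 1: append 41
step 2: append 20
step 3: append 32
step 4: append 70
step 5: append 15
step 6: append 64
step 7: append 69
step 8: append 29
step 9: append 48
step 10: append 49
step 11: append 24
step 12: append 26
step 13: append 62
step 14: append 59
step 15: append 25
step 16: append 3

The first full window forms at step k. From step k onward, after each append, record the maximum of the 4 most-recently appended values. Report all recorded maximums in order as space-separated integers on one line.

Answer: 70 70 70 70 69 69 69 49 49 62 62 62 62

Derivation:
step 1: append 41 -> window=[41] (not full yet)
step 2: append 20 -> window=[41, 20] (not full yet)
step 3: append 32 -> window=[41, 20, 32] (not full yet)
step 4: append 70 -> window=[41, 20, 32, 70] -> max=70
step 5: append 15 -> window=[20, 32, 70, 15] -> max=70
step 6: append 64 -> window=[32, 70, 15, 64] -> max=70
step 7: append 69 -> window=[70, 15, 64, 69] -> max=70
step 8: append 29 -> window=[15, 64, 69, 29] -> max=69
step 9: append 48 -> window=[64, 69, 29, 48] -> max=69
step 10: append 49 -> window=[69, 29, 48, 49] -> max=69
step 11: append 24 -> window=[29, 48, 49, 24] -> max=49
step 12: append 26 -> window=[48, 49, 24, 26] -> max=49
step 13: append 62 -> window=[49, 24, 26, 62] -> max=62
step 14: append 59 -> window=[24, 26, 62, 59] -> max=62
step 15: append 25 -> window=[26, 62, 59, 25] -> max=62
step 16: append 3 -> window=[62, 59, 25, 3] -> max=62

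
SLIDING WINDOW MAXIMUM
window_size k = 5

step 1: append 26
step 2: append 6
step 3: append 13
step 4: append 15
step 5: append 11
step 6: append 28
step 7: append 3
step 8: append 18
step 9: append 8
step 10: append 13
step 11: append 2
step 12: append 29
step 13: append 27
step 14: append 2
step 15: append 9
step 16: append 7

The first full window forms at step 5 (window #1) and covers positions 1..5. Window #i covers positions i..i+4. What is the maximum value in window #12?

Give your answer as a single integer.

step 1: append 26 -> window=[26] (not full yet)
step 2: append 6 -> window=[26, 6] (not full yet)
step 3: append 13 -> window=[26, 6, 13] (not full yet)
step 4: append 15 -> window=[26, 6, 13, 15] (not full yet)
step 5: append 11 -> window=[26, 6, 13, 15, 11] -> max=26
step 6: append 28 -> window=[6, 13, 15, 11, 28] -> max=28
step 7: append 3 -> window=[13, 15, 11, 28, 3] -> max=28
step 8: append 18 -> window=[15, 11, 28, 3, 18] -> max=28
step 9: append 8 -> window=[11, 28, 3, 18, 8] -> max=28
step 10: append 13 -> window=[28, 3, 18, 8, 13] -> max=28
step 11: append 2 -> window=[3, 18, 8, 13, 2] -> max=18
step 12: append 29 -> window=[18, 8, 13, 2, 29] -> max=29
step 13: append 27 -> window=[8, 13, 2, 29, 27] -> max=29
step 14: append 2 -> window=[13, 2, 29, 27, 2] -> max=29
step 15: append 9 -> window=[2, 29, 27, 2, 9] -> max=29
step 16: append 7 -> window=[29, 27, 2, 9, 7] -> max=29
Window #12 max = 29

Answer: 29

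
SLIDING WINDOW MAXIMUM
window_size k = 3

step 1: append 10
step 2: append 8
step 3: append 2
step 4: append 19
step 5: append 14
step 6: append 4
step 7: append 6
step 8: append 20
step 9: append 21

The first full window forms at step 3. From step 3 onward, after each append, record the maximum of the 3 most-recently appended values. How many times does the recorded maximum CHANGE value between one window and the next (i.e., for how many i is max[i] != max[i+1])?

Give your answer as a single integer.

step 1: append 10 -> window=[10] (not full yet)
step 2: append 8 -> window=[10, 8] (not full yet)
step 3: append 2 -> window=[10, 8, 2] -> max=10
step 4: append 19 -> window=[8, 2, 19] -> max=19
step 5: append 14 -> window=[2, 19, 14] -> max=19
step 6: append 4 -> window=[19, 14, 4] -> max=19
step 7: append 6 -> window=[14, 4, 6] -> max=14
step 8: append 20 -> window=[4, 6, 20] -> max=20
step 9: append 21 -> window=[6, 20, 21] -> max=21
Recorded maximums: 10 19 19 19 14 20 21
Changes between consecutive maximums: 4

Answer: 4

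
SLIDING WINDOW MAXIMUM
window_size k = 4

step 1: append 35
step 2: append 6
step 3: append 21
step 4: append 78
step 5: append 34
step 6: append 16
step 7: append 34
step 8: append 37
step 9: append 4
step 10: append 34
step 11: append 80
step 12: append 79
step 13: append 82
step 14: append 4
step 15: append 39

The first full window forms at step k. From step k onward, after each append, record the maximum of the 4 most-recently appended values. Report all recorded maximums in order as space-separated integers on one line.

step 1: append 35 -> window=[35] (not full yet)
step 2: append 6 -> window=[35, 6] (not full yet)
step 3: append 21 -> window=[35, 6, 21] (not full yet)
step 4: append 78 -> window=[35, 6, 21, 78] -> max=78
step 5: append 34 -> window=[6, 21, 78, 34] -> max=78
step 6: append 16 -> window=[21, 78, 34, 16] -> max=78
step 7: append 34 -> window=[78, 34, 16, 34] -> max=78
step 8: append 37 -> window=[34, 16, 34, 37] -> max=37
step 9: append 4 -> window=[16, 34, 37, 4] -> max=37
step 10: append 34 -> window=[34, 37, 4, 34] -> max=37
step 11: append 80 -> window=[37, 4, 34, 80] -> max=80
step 12: append 79 -> window=[4, 34, 80, 79] -> max=80
step 13: append 82 -> window=[34, 80, 79, 82] -> max=82
step 14: append 4 -> window=[80, 79, 82, 4] -> max=82
step 15: append 39 -> window=[79, 82, 4, 39] -> max=82

Answer: 78 78 78 78 37 37 37 80 80 82 82 82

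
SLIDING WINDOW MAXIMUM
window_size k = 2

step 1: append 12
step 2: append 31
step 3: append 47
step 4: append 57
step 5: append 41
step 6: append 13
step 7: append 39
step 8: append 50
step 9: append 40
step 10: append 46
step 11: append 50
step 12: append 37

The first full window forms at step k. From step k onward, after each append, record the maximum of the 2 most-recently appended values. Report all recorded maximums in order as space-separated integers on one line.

Answer: 31 47 57 57 41 39 50 50 46 50 50

Derivation:
step 1: append 12 -> window=[12] (not full yet)
step 2: append 31 -> window=[12, 31] -> max=31
step 3: append 47 -> window=[31, 47] -> max=47
step 4: append 57 -> window=[47, 57] -> max=57
step 5: append 41 -> window=[57, 41] -> max=57
step 6: append 13 -> window=[41, 13] -> max=41
step 7: append 39 -> window=[13, 39] -> max=39
step 8: append 50 -> window=[39, 50] -> max=50
step 9: append 40 -> window=[50, 40] -> max=50
step 10: append 46 -> window=[40, 46] -> max=46
step 11: append 50 -> window=[46, 50] -> max=50
step 12: append 37 -> window=[50, 37] -> max=50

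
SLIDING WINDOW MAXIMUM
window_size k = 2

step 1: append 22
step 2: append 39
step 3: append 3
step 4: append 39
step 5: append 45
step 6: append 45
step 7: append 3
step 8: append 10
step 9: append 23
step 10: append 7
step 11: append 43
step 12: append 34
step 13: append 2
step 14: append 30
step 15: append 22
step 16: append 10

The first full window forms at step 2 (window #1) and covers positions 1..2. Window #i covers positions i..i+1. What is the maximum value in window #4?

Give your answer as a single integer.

step 1: append 22 -> window=[22] (not full yet)
step 2: append 39 -> window=[22, 39] -> max=39
step 3: append 3 -> window=[39, 3] -> max=39
step 4: append 39 -> window=[3, 39] -> max=39
step 5: append 45 -> window=[39, 45] -> max=45
Window #4 max = 45

Answer: 45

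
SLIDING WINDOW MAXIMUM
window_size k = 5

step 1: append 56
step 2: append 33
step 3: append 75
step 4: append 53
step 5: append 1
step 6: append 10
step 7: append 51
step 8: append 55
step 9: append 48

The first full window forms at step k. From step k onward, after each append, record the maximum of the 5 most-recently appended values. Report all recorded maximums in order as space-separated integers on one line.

Answer: 75 75 75 55 55

Derivation:
step 1: append 56 -> window=[56] (not full yet)
step 2: append 33 -> window=[56, 33] (not full yet)
step 3: append 75 -> window=[56, 33, 75] (not full yet)
step 4: append 53 -> window=[56, 33, 75, 53] (not full yet)
step 5: append 1 -> window=[56, 33, 75, 53, 1] -> max=75
step 6: append 10 -> window=[33, 75, 53, 1, 10] -> max=75
step 7: append 51 -> window=[75, 53, 1, 10, 51] -> max=75
step 8: append 55 -> window=[53, 1, 10, 51, 55] -> max=55
step 9: append 48 -> window=[1, 10, 51, 55, 48] -> max=55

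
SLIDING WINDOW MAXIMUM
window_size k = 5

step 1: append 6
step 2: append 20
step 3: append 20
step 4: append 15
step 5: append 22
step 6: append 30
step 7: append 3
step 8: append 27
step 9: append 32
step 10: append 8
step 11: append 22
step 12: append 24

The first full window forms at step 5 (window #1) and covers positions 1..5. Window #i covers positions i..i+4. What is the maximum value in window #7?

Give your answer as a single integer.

Answer: 32

Derivation:
step 1: append 6 -> window=[6] (not full yet)
step 2: append 20 -> window=[6, 20] (not full yet)
step 3: append 20 -> window=[6, 20, 20] (not full yet)
step 4: append 15 -> window=[6, 20, 20, 15] (not full yet)
step 5: append 22 -> window=[6, 20, 20, 15, 22] -> max=22
step 6: append 30 -> window=[20, 20, 15, 22, 30] -> max=30
step 7: append 3 -> window=[20, 15, 22, 30, 3] -> max=30
step 8: append 27 -> window=[15, 22, 30, 3, 27] -> max=30
step 9: append 32 -> window=[22, 30, 3, 27, 32] -> max=32
step 10: append 8 -> window=[30, 3, 27, 32, 8] -> max=32
step 11: append 22 -> window=[3, 27, 32, 8, 22] -> max=32
Window #7 max = 32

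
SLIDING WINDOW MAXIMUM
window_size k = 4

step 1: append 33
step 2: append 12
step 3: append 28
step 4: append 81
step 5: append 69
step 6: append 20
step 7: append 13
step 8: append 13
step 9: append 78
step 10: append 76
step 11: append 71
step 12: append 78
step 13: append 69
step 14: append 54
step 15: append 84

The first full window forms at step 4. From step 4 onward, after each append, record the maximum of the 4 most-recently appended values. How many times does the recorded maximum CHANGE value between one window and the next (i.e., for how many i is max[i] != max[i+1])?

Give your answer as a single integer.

Answer: 3

Derivation:
step 1: append 33 -> window=[33] (not full yet)
step 2: append 12 -> window=[33, 12] (not full yet)
step 3: append 28 -> window=[33, 12, 28] (not full yet)
step 4: append 81 -> window=[33, 12, 28, 81] -> max=81
step 5: append 69 -> window=[12, 28, 81, 69] -> max=81
step 6: append 20 -> window=[28, 81, 69, 20] -> max=81
step 7: append 13 -> window=[81, 69, 20, 13] -> max=81
step 8: append 13 -> window=[69, 20, 13, 13] -> max=69
step 9: append 78 -> window=[20, 13, 13, 78] -> max=78
step 10: append 76 -> window=[13, 13, 78, 76] -> max=78
step 11: append 71 -> window=[13, 78, 76, 71] -> max=78
step 12: append 78 -> window=[78, 76, 71, 78] -> max=78
step 13: append 69 -> window=[76, 71, 78, 69] -> max=78
step 14: append 54 -> window=[71, 78, 69, 54] -> max=78
step 15: append 84 -> window=[78, 69, 54, 84] -> max=84
Recorded maximums: 81 81 81 81 69 78 78 78 78 78 78 84
Changes between consecutive maximums: 3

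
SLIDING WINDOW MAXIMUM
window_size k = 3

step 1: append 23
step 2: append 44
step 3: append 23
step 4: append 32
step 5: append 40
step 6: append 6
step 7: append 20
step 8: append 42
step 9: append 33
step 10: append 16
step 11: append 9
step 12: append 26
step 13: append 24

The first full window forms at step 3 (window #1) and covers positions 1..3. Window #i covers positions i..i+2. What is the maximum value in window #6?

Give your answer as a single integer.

Answer: 42

Derivation:
step 1: append 23 -> window=[23] (not full yet)
step 2: append 44 -> window=[23, 44] (not full yet)
step 3: append 23 -> window=[23, 44, 23] -> max=44
step 4: append 32 -> window=[44, 23, 32] -> max=44
step 5: append 40 -> window=[23, 32, 40] -> max=40
step 6: append 6 -> window=[32, 40, 6] -> max=40
step 7: append 20 -> window=[40, 6, 20] -> max=40
step 8: append 42 -> window=[6, 20, 42] -> max=42
Window #6 max = 42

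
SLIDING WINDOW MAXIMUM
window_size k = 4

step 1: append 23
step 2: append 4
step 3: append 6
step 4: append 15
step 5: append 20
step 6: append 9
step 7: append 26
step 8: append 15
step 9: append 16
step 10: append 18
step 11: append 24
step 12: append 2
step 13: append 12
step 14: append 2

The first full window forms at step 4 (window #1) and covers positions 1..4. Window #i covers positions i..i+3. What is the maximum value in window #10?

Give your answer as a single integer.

step 1: append 23 -> window=[23] (not full yet)
step 2: append 4 -> window=[23, 4] (not full yet)
step 3: append 6 -> window=[23, 4, 6] (not full yet)
step 4: append 15 -> window=[23, 4, 6, 15] -> max=23
step 5: append 20 -> window=[4, 6, 15, 20] -> max=20
step 6: append 9 -> window=[6, 15, 20, 9] -> max=20
step 7: append 26 -> window=[15, 20, 9, 26] -> max=26
step 8: append 15 -> window=[20, 9, 26, 15] -> max=26
step 9: append 16 -> window=[9, 26, 15, 16] -> max=26
step 10: append 18 -> window=[26, 15, 16, 18] -> max=26
step 11: append 24 -> window=[15, 16, 18, 24] -> max=24
step 12: append 2 -> window=[16, 18, 24, 2] -> max=24
step 13: append 12 -> window=[18, 24, 2, 12] -> max=24
Window #10 max = 24

Answer: 24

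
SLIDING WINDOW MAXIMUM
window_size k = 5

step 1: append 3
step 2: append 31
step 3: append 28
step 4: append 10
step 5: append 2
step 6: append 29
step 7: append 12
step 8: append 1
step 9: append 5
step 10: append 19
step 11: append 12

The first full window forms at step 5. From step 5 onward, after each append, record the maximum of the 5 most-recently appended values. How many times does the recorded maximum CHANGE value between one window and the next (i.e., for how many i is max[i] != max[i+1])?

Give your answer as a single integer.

step 1: append 3 -> window=[3] (not full yet)
step 2: append 31 -> window=[3, 31] (not full yet)
step 3: append 28 -> window=[3, 31, 28] (not full yet)
step 4: append 10 -> window=[3, 31, 28, 10] (not full yet)
step 5: append 2 -> window=[3, 31, 28, 10, 2] -> max=31
step 6: append 29 -> window=[31, 28, 10, 2, 29] -> max=31
step 7: append 12 -> window=[28, 10, 2, 29, 12] -> max=29
step 8: append 1 -> window=[10, 2, 29, 12, 1] -> max=29
step 9: append 5 -> window=[2, 29, 12, 1, 5] -> max=29
step 10: append 19 -> window=[29, 12, 1, 5, 19] -> max=29
step 11: append 12 -> window=[12, 1, 5, 19, 12] -> max=19
Recorded maximums: 31 31 29 29 29 29 19
Changes between consecutive maximums: 2

Answer: 2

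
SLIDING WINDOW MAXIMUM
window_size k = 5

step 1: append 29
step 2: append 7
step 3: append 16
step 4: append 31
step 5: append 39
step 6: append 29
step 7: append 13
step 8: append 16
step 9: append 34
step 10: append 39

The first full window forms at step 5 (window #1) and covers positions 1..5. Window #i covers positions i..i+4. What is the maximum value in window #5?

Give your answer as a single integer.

step 1: append 29 -> window=[29] (not full yet)
step 2: append 7 -> window=[29, 7] (not full yet)
step 3: append 16 -> window=[29, 7, 16] (not full yet)
step 4: append 31 -> window=[29, 7, 16, 31] (not full yet)
step 5: append 39 -> window=[29, 7, 16, 31, 39] -> max=39
step 6: append 29 -> window=[7, 16, 31, 39, 29] -> max=39
step 7: append 13 -> window=[16, 31, 39, 29, 13] -> max=39
step 8: append 16 -> window=[31, 39, 29, 13, 16] -> max=39
step 9: append 34 -> window=[39, 29, 13, 16, 34] -> max=39
Window #5 max = 39

Answer: 39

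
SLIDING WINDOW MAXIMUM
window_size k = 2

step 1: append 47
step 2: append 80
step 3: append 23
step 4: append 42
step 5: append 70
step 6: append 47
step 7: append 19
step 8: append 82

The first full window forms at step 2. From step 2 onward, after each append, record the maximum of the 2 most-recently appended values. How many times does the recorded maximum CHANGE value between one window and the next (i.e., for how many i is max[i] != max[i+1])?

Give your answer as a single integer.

Answer: 4

Derivation:
step 1: append 47 -> window=[47] (not full yet)
step 2: append 80 -> window=[47, 80] -> max=80
step 3: append 23 -> window=[80, 23] -> max=80
step 4: append 42 -> window=[23, 42] -> max=42
step 5: append 70 -> window=[42, 70] -> max=70
step 6: append 47 -> window=[70, 47] -> max=70
step 7: append 19 -> window=[47, 19] -> max=47
step 8: append 82 -> window=[19, 82] -> max=82
Recorded maximums: 80 80 42 70 70 47 82
Changes between consecutive maximums: 4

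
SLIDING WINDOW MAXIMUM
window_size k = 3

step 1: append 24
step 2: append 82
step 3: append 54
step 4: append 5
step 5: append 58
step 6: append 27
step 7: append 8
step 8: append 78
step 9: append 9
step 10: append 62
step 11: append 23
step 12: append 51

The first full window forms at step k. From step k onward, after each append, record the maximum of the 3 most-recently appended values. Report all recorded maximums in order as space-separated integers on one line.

Answer: 82 82 58 58 58 78 78 78 62 62

Derivation:
step 1: append 24 -> window=[24] (not full yet)
step 2: append 82 -> window=[24, 82] (not full yet)
step 3: append 54 -> window=[24, 82, 54] -> max=82
step 4: append 5 -> window=[82, 54, 5] -> max=82
step 5: append 58 -> window=[54, 5, 58] -> max=58
step 6: append 27 -> window=[5, 58, 27] -> max=58
step 7: append 8 -> window=[58, 27, 8] -> max=58
step 8: append 78 -> window=[27, 8, 78] -> max=78
step 9: append 9 -> window=[8, 78, 9] -> max=78
step 10: append 62 -> window=[78, 9, 62] -> max=78
step 11: append 23 -> window=[9, 62, 23] -> max=62
step 12: append 51 -> window=[62, 23, 51] -> max=62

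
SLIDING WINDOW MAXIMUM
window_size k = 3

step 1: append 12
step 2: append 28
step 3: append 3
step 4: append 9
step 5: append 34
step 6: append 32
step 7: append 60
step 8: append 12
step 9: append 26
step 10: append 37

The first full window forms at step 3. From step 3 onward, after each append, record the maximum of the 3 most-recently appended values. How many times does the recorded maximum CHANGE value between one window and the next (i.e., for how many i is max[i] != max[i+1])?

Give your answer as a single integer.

step 1: append 12 -> window=[12] (not full yet)
step 2: append 28 -> window=[12, 28] (not full yet)
step 3: append 3 -> window=[12, 28, 3] -> max=28
step 4: append 9 -> window=[28, 3, 9] -> max=28
step 5: append 34 -> window=[3, 9, 34] -> max=34
step 6: append 32 -> window=[9, 34, 32] -> max=34
step 7: append 60 -> window=[34, 32, 60] -> max=60
step 8: append 12 -> window=[32, 60, 12] -> max=60
step 9: append 26 -> window=[60, 12, 26] -> max=60
step 10: append 37 -> window=[12, 26, 37] -> max=37
Recorded maximums: 28 28 34 34 60 60 60 37
Changes between consecutive maximums: 3

Answer: 3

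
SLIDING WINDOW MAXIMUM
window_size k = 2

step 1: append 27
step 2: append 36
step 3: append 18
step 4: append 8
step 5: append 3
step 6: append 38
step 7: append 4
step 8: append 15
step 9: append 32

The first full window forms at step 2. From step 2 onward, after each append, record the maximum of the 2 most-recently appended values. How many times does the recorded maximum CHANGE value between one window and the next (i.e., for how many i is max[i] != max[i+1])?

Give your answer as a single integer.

step 1: append 27 -> window=[27] (not full yet)
step 2: append 36 -> window=[27, 36] -> max=36
step 3: append 18 -> window=[36, 18] -> max=36
step 4: append 8 -> window=[18, 8] -> max=18
step 5: append 3 -> window=[8, 3] -> max=8
step 6: append 38 -> window=[3, 38] -> max=38
step 7: append 4 -> window=[38, 4] -> max=38
step 8: append 15 -> window=[4, 15] -> max=15
step 9: append 32 -> window=[15, 32] -> max=32
Recorded maximums: 36 36 18 8 38 38 15 32
Changes between consecutive maximums: 5

Answer: 5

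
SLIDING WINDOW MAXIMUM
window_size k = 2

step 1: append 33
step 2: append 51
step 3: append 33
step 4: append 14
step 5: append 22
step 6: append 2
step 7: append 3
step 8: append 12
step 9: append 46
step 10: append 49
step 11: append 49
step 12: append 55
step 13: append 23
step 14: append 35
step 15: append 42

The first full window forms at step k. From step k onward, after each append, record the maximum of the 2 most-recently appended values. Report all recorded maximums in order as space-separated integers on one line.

step 1: append 33 -> window=[33] (not full yet)
step 2: append 51 -> window=[33, 51] -> max=51
step 3: append 33 -> window=[51, 33] -> max=51
step 4: append 14 -> window=[33, 14] -> max=33
step 5: append 22 -> window=[14, 22] -> max=22
step 6: append 2 -> window=[22, 2] -> max=22
step 7: append 3 -> window=[2, 3] -> max=3
step 8: append 12 -> window=[3, 12] -> max=12
step 9: append 46 -> window=[12, 46] -> max=46
step 10: append 49 -> window=[46, 49] -> max=49
step 11: append 49 -> window=[49, 49] -> max=49
step 12: append 55 -> window=[49, 55] -> max=55
step 13: append 23 -> window=[55, 23] -> max=55
step 14: append 35 -> window=[23, 35] -> max=35
step 15: append 42 -> window=[35, 42] -> max=42

Answer: 51 51 33 22 22 3 12 46 49 49 55 55 35 42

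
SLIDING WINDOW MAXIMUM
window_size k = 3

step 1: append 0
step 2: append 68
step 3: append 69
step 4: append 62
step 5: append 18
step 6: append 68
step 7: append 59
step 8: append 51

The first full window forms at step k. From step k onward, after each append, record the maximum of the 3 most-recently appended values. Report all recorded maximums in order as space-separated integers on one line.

Answer: 69 69 69 68 68 68

Derivation:
step 1: append 0 -> window=[0] (not full yet)
step 2: append 68 -> window=[0, 68] (not full yet)
step 3: append 69 -> window=[0, 68, 69] -> max=69
step 4: append 62 -> window=[68, 69, 62] -> max=69
step 5: append 18 -> window=[69, 62, 18] -> max=69
step 6: append 68 -> window=[62, 18, 68] -> max=68
step 7: append 59 -> window=[18, 68, 59] -> max=68
step 8: append 51 -> window=[68, 59, 51] -> max=68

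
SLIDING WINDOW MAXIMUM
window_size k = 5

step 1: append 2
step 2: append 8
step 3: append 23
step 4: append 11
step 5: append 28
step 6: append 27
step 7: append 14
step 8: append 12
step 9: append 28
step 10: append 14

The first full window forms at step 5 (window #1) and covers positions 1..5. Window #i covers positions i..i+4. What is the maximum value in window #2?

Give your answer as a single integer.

step 1: append 2 -> window=[2] (not full yet)
step 2: append 8 -> window=[2, 8] (not full yet)
step 3: append 23 -> window=[2, 8, 23] (not full yet)
step 4: append 11 -> window=[2, 8, 23, 11] (not full yet)
step 5: append 28 -> window=[2, 8, 23, 11, 28] -> max=28
step 6: append 27 -> window=[8, 23, 11, 28, 27] -> max=28
Window #2 max = 28

Answer: 28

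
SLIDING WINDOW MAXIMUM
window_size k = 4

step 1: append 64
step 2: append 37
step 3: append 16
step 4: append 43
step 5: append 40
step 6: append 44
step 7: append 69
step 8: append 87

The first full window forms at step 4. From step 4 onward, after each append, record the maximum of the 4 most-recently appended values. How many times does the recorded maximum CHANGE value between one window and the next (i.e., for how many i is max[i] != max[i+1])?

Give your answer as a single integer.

step 1: append 64 -> window=[64] (not full yet)
step 2: append 37 -> window=[64, 37] (not full yet)
step 3: append 16 -> window=[64, 37, 16] (not full yet)
step 4: append 43 -> window=[64, 37, 16, 43] -> max=64
step 5: append 40 -> window=[37, 16, 43, 40] -> max=43
step 6: append 44 -> window=[16, 43, 40, 44] -> max=44
step 7: append 69 -> window=[43, 40, 44, 69] -> max=69
step 8: append 87 -> window=[40, 44, 69, 87] -> max=87
Recorded maximums: 64 43 44 69 87
Changes between consecutive maximums: 4

Answer: 4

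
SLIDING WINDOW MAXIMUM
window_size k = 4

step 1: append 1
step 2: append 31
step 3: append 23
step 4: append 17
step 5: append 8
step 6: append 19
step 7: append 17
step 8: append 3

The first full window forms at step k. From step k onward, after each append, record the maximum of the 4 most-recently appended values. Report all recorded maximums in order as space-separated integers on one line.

Answer: 31 31 23 19 19

Derivation:
step 1: append 1 -> window=[1] (not full yet)
step 2: append 31 -> window=[1, 31] (not full yet)
step 3: append 23 -> window=[1, 31, 23] (not full yet)
step 4: append 17 -> window=[1, 31, 23, 17] -> max=31
step 5: append 8 -> window=[31, 23, 17, 8] -> max=31
step 6: append 19 -> window=[23, 17, 8, 19] -> max=23
step 7: append 17 -> window=[17, 8, 19, 17] -> max=19
step 8: append 3 -> window=[8, 19, 17, 3] -> max=19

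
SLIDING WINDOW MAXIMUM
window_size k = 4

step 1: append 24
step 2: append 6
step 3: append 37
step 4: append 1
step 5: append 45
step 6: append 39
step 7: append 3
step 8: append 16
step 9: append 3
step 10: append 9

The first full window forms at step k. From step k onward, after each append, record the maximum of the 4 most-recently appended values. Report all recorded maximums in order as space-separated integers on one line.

step 1: append 24 -> window=[24] (not full yet)
step 2: append 6 -> window=[24, 6] (not full yet)
step 3: append 37 -> window=[24, 6, 37] (not full yet)
step 4: append 1 -> window=[24, 6, 37, 1] -> max=37
step 5: append 45 -> window=[6, 37, 1, 45] -> max=45
step 6: append 39 -> window=[37, 1, 45, 39] -> max=45
step 7: append 3 -> window=[1, 45, 39, 3] -> max=45
step 8: append 16 -> window=[45, 39, 3, 16] -> max=45
step 9: append 3 -> window=[39, 3, 16, 3] -> max=39
step 10: append 9 -> window=[3, 16, 3, 9] -> max=16

Answer: 37 45 45 45 45 39 16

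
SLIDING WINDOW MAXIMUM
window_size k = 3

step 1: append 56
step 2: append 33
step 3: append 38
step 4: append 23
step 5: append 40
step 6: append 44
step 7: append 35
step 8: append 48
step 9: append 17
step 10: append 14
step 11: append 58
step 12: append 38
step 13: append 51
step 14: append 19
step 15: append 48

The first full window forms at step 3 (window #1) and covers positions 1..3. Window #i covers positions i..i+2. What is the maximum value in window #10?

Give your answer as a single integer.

Answer: 58

Derivation:
step 1: append 56 -> window=[56] (not full yet)
step 2: append 33 -> window=[56, 33] (not full yet)
step 3: append 38 -> window=[56, 33, 38] -> max=56
step 4: append 23 -> window=[33, 38, 23] -> max=38
step 5: append 40 -> window=[38, 23, 40] -> max=40
step 6: append 44 -> window=[23, 40, 44] -> max=44
step 7: append 35 -> window=[40, 44, 35] -> max=44
step 8: append 48 -> window=[44, 35, 48] -> max=48
step 9: append 17 -> window=[35, 48, 17] -> max=48
step 10: append 14 -> window=[48, 17, 14] -> max=48
step 11: append 58 -> window=[17, 14, 58] -> max=58
step 12: append 38 -> window=[14, 58, 38] -> max=58
Window #10 max = 58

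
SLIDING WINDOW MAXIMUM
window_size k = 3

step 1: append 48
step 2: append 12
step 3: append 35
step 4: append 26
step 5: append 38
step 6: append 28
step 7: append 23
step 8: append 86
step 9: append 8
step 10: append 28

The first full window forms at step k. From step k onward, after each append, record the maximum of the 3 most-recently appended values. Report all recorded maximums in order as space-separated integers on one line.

Answer: 48 35 38 38 38 86 86 86

Derivation:
step 1: append 48 -> window=[48] (not full yet)
step 2: append 12 -> window=[48, 12] (not full yet)
step 3: append 35 -> window=[48, 12, 35] -> max=48
step 4: append 26 -> window=[12, 35, 26] -> max=35
step 5: append 38 -> window=[35, 26, 38] -> max=38
step 6: append 28 -> window=[26, 38, 28] -> max=38
step 7: append 23 -> window=[38, 28, 23] -> max=38
step 8: append 86 -> window=[28, 23, 86] -> max=86
step 9: append 8 -> window=[23, 86, 8] -> max=86
step 10: append 28 -> window=[86, 8, 28] -> max=86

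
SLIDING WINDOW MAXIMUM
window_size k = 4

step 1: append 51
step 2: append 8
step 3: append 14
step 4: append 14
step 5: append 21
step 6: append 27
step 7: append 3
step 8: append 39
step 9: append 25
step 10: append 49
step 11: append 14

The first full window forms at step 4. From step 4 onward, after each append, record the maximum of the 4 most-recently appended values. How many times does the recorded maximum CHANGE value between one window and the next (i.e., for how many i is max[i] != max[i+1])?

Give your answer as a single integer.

Answer: 4

Derivation:
step 1: append 51 -> window=[51] (not full yet)
step 2: append 8 -> window=[51, 8] (not full yet)
step 3: append 14 -> window=[51, 8, 14] (not full yet)
step 4: append 14 -> window=[51, 8, 14, 14] -> max=51
step 5: append 21 -> window=[8, 14, 14, 21] -> max=21
step 6: append 27 -> window=[14, 14, 21, 27] -> max=27
step 7: append 3 -> window=[14, 21, 27, 3] -> max=27
step 8: append 39 -> window=[21, 27, 3, 39] -> max=39
step 9: append 25 -> window=[27, 3, 39, 25] -> max=39
step 10: append 49 -> window=[3, 39, 25, 49] -> max=49
step 11: append 14 -> window=[39, 25, 49, 14] -> max=49
Recorded maximums: 51 21 27 27 39 39 49 49
Changes between consecutive maximums: 4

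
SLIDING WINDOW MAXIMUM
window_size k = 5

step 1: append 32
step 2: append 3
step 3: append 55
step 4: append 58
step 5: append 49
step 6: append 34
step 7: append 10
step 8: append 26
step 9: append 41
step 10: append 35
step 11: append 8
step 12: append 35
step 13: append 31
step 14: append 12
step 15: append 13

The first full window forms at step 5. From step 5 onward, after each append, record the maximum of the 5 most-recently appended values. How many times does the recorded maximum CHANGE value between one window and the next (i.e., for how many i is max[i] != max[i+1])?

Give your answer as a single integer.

Answer: 3

Derivation:
step 1: append 32 -> window=[32] (not full yet)
step 2: append 3 -> window=[32, 3] (not full yet)
step 3: append 55 -> window=[32, 3, 55] (not full yet)
step 4: append 58 -> window=[32, 3, 55, 58] (not full yet)
step 5: append 49 -> window=[32, 3, 55, 58, 49] -> max=58
step 6: append 34 -> window=[3, 55, 58, 49, 34] -> max=58
step 7: append 10 -> window=[55, 58, 49, 34, 10] -> max=58
step 8: append 26 -> window=[58, 49, 34, 10, 26] -> max=58
step 9: append 41 -> window=[49, 34, 10, 26, 41] -> max=49
step 10: append 35 -> window=[34, 10, 26, 41, 35] -> max=41
step 11: append 8 -> window=[10, 26, 41, 35, 8] -> max=41
step 12: append 35 -> window=[26, 41, 35, 8, 35] -> max=41
step 13: append 31 -> window=[41, 35, 8, 35, 31] -> max=41
step 14: append 12 -> window=[35, 8, 35, 31, 12] -> max=35
step 15: append 13 -> window=[8, 35, 31, 12, 13] -> max=35
Recorded maximums: 58 58 58 58 49 41 41 41 41 35 35
Changes between consecutive maximums: 3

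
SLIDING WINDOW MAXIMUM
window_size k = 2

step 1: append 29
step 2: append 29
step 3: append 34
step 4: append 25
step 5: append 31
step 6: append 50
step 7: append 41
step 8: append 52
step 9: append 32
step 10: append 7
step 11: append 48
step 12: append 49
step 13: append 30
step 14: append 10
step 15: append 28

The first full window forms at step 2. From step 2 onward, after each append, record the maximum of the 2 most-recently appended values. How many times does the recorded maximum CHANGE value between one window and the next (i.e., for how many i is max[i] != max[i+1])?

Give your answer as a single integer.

step 1: append 29 -> window=[29] (not full yet)
step 2: append 29 -> window=[29, 29] -> max=29
step 3: append 34 -> window=[29, 34] -> max=34
step 4: append 25 -> window=[34, 25] -> max=34
step 5: append 31 -> window=[25, 31] -> max=31
step 6: append 50 -> window=[31, 50] -> max=50
step 7: append 41 -> window=[50, 41] -> max=50
step 8: append 52 -> window=[41, 52] -> max=52
step 9: append 32 -> window=[52, 32] -> max=52
step 10: append 7 -> window=[32, 7] -> max=32
step 11: append 48 -> window=[7, 48] -> max=48
step 12: append 49 -> window=[48, 49] -> max=49
step 13: append 30 -> window=[49, 30] -> max=49
step 14: append 10 -> window=[30, 10] -> max=30
step 15: append 28 -> window=[10, 28] -> max=28
Recorded maximums: 29 34 34 31 50 50 52 52 32 48 49 49 30 28
Changes between consecutive maximums: 9

Answer: 9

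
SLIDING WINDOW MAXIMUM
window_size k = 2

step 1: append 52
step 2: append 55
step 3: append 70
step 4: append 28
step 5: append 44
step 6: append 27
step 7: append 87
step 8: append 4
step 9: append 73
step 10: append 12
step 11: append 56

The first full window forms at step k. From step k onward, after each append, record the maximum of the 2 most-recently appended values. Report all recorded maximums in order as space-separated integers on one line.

step 1: append 52 -> window=[52] (not full yet)
step 2: append 55 -> window=[52, 55] -> max=55
step 3: append 70 -> window=[55, 70] -> max=70
step 4: append 28 -> window=[70, 28] -> max=70
step 5: append 44 -> window=[28, 44] -> max=44
step 6: append 27 -> window=[44, 27] -> max=44
step 7: append 87 -> window=[27, 87] -> max=87
step 8: append 4 -> window=[87, 4] -> max=87
step 9: append 73 -> window=[4, 73] -> max=73
step 10: append 12 -> window=[73, 12] -> max=73
step 11: append 56 -> window=[12, 56] -> max=56

Answer: 55 70 70 44 44 87 87 73 73 56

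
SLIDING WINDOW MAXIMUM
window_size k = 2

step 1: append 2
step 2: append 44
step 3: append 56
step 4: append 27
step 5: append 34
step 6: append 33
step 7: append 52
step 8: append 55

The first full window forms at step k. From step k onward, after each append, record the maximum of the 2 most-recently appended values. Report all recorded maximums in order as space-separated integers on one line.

Answer: 44 56 56 34 34 52 55

Derivation:
step 1: append 2 -> window=[2] (not full yet)
step 2: append 44 -> window=[2, 44] -> max=44
step 3: append 56 -> window=[44, 56] -> max=56
step 4: append 27 -> window=[56, 27] -> max=56
step 5: append 34 -> window=[27, 34] -> max=34
step 6: append 33 -> window=[34, 33] -> max=34
step 7: append 52 -> window=[33, 52] -> max=52
step 8: append 55 -> window=[52, 55] -> max=55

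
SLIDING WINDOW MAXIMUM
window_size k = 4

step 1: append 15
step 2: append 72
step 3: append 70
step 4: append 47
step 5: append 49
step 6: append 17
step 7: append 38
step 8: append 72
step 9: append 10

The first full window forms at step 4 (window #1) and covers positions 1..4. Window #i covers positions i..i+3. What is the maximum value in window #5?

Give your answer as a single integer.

Answer: 72

Derivation:
step 1: append 15 -> window=[15] (not full yet)
step 2: append 72 -> window=[15, 72] (not full yet)
step 3: append 70 -> window=[15, 72, 70] (not full yet)
step 4: append 47 -> window=[15, 72, 70, 47] -> max=72
step 5: append 49 -> window=[72, 70, 47, 49] -> max=72
step 6: append 17 -> window=[70, 47, 49, 17] -> max=70
step 7: append 38 -> window=[47, 49, 17, 38] -> max=49
step 8: append 72 -> window=[49, 17, 38, 72] -> max=72
Window #5 max = 72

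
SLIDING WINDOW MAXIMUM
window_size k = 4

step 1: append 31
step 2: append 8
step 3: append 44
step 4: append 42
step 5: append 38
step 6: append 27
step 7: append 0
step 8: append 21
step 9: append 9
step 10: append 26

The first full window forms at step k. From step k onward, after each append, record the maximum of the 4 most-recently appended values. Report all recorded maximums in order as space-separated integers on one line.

step 1: append 31 -> window=[31] (not full yet)
step 2: append 8 -> window=[31, 8] (not full yet)
step 3: append 44 -> window=[31, 8, 44] (not full yet)
step 4: append 42 -> window=[31, 8, 44, 42] -> max=44
step 5: append 38 -> window=[8, 44, 42, 38] -> max=44
step 6: append 27 -> window=[44, 42, 38, 27] -> max=44
step 7: append 0 -> window=[42, 38, 27, 0] -> max=42
step 8: append 21 -> window=[38, 27, 0, 21] -> max=38
step 9: append 9 -> window=[27, 0, 21, 9] -> max=27
step 10: append 26 -> window=[0, 21, 9, 26] -> max=26

Answer: 44 44 44 42 38 27 26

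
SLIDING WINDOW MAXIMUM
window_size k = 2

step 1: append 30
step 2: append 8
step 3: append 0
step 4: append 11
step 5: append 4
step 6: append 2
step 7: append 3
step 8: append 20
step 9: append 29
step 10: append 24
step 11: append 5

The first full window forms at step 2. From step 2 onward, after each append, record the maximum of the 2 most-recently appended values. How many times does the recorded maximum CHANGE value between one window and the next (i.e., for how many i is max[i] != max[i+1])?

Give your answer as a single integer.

step 1: append 30 -> window=[30] (not full yet)
step 2: append 8 -> window=[30, 8] -> max=30
step 3: append 0 -> window=[8, 0] -> max=8
step 4: append 11 -> window=[0, 11] -> max=11
step 5: append 4 -> window=[11, 4] -> max=11
step 6: append 2 -> window=[4, 2] -> max=4
step 7: append 3 -> window=[2, 3] -> max=3
step 8: append 20 -> window=[3, 20] -> max=20
step 9: append 29 -> window=[20, 29] -> max=29
step 10: append 24 -> window=[29, 24] -> max=29
step 11: append 5 -> window=[24, 5] -> max=24
Recorded maximums: 30 8 11 11 4 3 20 29 29 24
Changes between consecutive maximums: 7

Answer: 7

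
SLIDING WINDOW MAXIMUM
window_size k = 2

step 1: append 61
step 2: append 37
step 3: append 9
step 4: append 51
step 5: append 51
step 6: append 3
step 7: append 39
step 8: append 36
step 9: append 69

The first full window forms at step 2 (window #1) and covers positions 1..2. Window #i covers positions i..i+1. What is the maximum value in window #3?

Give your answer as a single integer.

Answer: 51

Derivation:
step 1: append 61 -> window=[61] (not full yet)
step 2: append 37 -> window=[61, 37] -> max=61
step 3: append 9 -> window=[37, 9] -> max=37
step 4: append 51 -> window=[9, 51] -> max=51
Window #3 max = 51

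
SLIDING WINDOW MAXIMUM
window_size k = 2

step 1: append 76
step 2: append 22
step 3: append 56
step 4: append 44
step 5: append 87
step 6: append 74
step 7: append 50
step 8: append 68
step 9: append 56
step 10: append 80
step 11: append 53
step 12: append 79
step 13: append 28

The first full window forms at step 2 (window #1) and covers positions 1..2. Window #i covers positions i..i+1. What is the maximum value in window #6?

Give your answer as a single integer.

step 1: append 76 -> window=[76] (not full yet)
step 2: append 22 -> window=[76, 22] -> max=76
step 3: append 56 -> window=[22, 56] -> max=56
step 4: append 44 -> window=[56, 44] -> max=56
step 5: append 87 -> window=[44, 87] -> max=87
step 6: append 74 -> window=[87, 74] -> max=87
step 7: append 50 -> window=[74, 50] -> max=74
Window #6 max = 74

Answer: 74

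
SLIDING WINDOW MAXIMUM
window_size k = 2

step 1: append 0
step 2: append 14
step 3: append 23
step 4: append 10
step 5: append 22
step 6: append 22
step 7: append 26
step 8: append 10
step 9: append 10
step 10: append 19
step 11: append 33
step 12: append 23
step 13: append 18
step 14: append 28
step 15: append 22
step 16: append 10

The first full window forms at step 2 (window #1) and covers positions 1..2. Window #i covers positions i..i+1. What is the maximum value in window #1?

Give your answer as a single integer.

Answer: 14

Derivation:
step 1: append 0 -> window=[0] (not full yet)
step 2: append 14 -> window=[0, 14] -> max=14
Window #1 max = 14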